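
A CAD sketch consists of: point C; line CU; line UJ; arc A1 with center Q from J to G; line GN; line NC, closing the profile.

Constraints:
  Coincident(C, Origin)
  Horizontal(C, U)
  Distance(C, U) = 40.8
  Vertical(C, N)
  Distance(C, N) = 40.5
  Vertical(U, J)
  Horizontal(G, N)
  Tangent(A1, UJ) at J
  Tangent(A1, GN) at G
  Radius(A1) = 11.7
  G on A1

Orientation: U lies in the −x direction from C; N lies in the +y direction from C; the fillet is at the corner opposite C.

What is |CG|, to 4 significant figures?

49.87

The virtual corner opposite C is at (-40.80, 40.50). The tangent condition forces QJ to be normal to UJ and since A1 is tangent to GN there, QG ⟂ GN, with radius 11.7, so the center Q sits 11.7 in from both sides at Q = (-29.10, 28.80). That places the tangent points at J = (-40.80, 28.80) on UJ and G = (-29.10, 40.50) on GN. Then |CG| = |G − C| = 49.87.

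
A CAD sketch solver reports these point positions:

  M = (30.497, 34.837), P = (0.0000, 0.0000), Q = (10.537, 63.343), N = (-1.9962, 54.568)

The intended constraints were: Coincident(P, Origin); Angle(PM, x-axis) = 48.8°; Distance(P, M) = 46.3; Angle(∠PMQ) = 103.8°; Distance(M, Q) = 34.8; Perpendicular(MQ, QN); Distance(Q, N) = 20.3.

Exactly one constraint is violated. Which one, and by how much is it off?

Distance(Q, N) = 20.3 — off by 5.00.

P = (0.00, 0.00) ✓; PM at 48.80° ✓; |PM| = 46.30 ✓; ∠PMQ = 103.8° ✓; |MQ| = 34.80 ✓; ∠(MQ, QN) = 90.00° ✓; |QN| = 15.30 ✗.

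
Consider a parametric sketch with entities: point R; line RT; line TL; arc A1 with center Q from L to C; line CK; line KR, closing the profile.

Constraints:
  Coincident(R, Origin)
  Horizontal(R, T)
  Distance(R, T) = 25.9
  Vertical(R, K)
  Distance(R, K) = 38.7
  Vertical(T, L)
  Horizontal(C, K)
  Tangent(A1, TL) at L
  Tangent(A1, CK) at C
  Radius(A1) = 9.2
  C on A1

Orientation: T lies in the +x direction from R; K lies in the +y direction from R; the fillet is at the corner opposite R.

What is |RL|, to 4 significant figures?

39.26

R is at the origin; R and T share the same y with |RT| = 25.9 and T on the +x side, so T = (25.90, 0.000). RK is vertical with |RK| = 38.7 and K on the +y side, so K = (0.000, 38.70). The virtual corner opposite R is at (25.90, 38.70). The tangent condition forces QL to be normal to TL and A1 meets CK tangentially, so QC is at right angles to CK, with radius 9.2, so the center Q sits 9.2 in from both sides at Q = (16.70, 29.50). That places the tangent points at L = (25.90, 29.50) on TL and C = (16.70, 38.70) on CK. Then |RL| = |L − R| = 39.26.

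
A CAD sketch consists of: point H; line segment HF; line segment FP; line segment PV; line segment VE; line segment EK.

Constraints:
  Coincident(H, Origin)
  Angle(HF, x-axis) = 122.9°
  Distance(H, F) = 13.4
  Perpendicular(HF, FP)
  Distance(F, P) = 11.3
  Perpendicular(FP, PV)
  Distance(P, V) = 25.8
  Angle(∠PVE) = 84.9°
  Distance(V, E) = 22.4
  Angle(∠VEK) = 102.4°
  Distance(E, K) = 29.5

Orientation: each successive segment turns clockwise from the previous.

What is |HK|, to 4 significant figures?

23.94

H is at the origin; HF runs at 122.9° with length 13.4, so F = (-7.279, 11.25). The perpendicularity gives FP at right angles to HF, so FP runs at 32.90°; with |FP| = 11.3, P = (2.209, 17.39). FP is perpendicular to PV, so PV runs at -57.10°; with |PV| = 25.8, V = (16.22, -4.273). ∠PVE = 84.9° gives VE at -152.2° from the x-axis; with |VE| = 22.4, E = (-3.592, -14.72). ∠VEK = 102.4° gives EK at 130.2° from the x-axis; with |EK| = 29.5, K = (-22.63, 7.812). Then |HK| = |K − H| = 23.94.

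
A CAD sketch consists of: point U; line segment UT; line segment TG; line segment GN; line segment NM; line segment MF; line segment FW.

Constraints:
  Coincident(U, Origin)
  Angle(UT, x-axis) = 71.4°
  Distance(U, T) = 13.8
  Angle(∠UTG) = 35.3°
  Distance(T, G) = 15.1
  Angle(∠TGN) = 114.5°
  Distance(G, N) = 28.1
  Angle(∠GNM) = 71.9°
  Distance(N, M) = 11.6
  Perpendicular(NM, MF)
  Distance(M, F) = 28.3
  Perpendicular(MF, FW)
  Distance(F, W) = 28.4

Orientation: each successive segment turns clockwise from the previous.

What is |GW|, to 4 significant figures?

25.58

U is at the origin; UT runs at 71.4° with length 13.8, so T = (4.402, 13.08). ∠UTG = 35.3° gives TG at -73.30° from the x-axis; with |TG| = 15.1, G = (8.741, -1.384). ∠TGN = 114.5° gives GN at -138.8° from the x-axis; with |GN| = 28.1, N = (-12.40, -19.89). ∠GNM = 71.9° gives NM at 113.1° from the x-axis; with |NM| = 11.6, M = (-16.95, -9.223). NM ⟂ MF, so MF runs at 23.10°; with |MF| = 28.3, F = (9.078, 1.880). The perpendicularity gives FW at right angles to MF, so FW runs at -66.90°; with |FW| = 28.4, W = (20.22, -24.24). Then |GW| = |W − G| = 25.58.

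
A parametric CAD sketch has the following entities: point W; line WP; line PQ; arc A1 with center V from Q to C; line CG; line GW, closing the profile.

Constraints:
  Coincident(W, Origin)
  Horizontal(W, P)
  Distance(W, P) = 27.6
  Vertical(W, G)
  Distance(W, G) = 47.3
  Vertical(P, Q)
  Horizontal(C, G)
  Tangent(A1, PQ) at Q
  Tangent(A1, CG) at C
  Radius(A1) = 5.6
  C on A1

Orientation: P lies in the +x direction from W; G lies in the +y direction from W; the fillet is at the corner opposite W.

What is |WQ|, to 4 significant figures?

50.01

W is at the origin; W and P share the same y with |WP| = 27.6 and P on the +x side, so P = (27.60, 0.000). WG is vertical with |WG| = 47.3 and G on the +y side, so G = (0.000, 47.30). The virtual corner opposite W is at (27.60, 47.30). Tangency of A1 to PQ means the radius VQ is perpendicular to PQ and the tangent condition forces VC to be normal to CG, with radius 5.6, so the center V sits 5.6 in from both sides at V = (22.00, 41.70). That places the tangent points at Q = (27.60, 41.70) on PQ and C = (22.00, 47.30) on CG. Then |WQ| = |Q − W| = 50.01.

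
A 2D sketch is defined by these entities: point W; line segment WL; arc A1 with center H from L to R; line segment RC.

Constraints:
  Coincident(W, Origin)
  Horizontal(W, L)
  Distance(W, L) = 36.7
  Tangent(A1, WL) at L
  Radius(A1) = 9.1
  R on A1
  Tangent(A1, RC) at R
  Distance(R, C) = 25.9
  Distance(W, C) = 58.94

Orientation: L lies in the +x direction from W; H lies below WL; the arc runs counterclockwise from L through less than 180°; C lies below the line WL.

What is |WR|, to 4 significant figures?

33.85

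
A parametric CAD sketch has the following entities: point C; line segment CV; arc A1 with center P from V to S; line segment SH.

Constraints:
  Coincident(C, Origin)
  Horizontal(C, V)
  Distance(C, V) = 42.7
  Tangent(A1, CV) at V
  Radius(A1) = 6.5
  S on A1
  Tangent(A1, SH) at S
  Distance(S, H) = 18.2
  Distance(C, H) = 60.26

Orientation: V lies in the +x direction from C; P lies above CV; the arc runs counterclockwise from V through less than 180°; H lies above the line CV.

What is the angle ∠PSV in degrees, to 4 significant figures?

59.10°

Checks: C.y = 0.00, V.y = 0.00 ✓; |PS| = 6.500 ✓; ∠(PS, SH) = 90.00° ✓; |SH| = 18.20 ✓; |CH| = 60.26 ✓.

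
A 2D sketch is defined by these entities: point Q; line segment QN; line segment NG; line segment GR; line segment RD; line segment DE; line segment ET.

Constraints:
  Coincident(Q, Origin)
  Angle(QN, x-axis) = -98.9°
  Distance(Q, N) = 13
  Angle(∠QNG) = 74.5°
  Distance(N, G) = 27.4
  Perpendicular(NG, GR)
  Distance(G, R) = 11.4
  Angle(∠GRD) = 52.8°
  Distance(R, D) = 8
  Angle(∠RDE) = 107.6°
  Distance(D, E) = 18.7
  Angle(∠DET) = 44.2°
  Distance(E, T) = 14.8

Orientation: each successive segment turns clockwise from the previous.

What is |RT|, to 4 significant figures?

10.85

Q is at the origin; QN runs at -98.9° with length 13.0, so N = (-2.011, -12.84). ∠QNG = 74.5° gives NG at 155.6° from the x-axis; with |NG| = 27.4, G = (-26.96, -1.524). NG is perpendicular to GR, so GR runs at 65.60°; with |GR| = 11.4, R = (-22.25, 8.857). ∠GRD = 52.8° gives RD at -61.60° from the x-axis; with |RD| = 8.0, D = (-18.45, 1.820). ∠RDE = 107.6° gives DE at -134.0° from the x-axis; with |DE| = 18.7, E = (-31.44, -11.63). ∠DET = 44.2° gives ET at 90.20° from the x-axis; with |ET| = 14.8, T = (-31.49, 3.168). Then |RT| = |T − R| = 10.85.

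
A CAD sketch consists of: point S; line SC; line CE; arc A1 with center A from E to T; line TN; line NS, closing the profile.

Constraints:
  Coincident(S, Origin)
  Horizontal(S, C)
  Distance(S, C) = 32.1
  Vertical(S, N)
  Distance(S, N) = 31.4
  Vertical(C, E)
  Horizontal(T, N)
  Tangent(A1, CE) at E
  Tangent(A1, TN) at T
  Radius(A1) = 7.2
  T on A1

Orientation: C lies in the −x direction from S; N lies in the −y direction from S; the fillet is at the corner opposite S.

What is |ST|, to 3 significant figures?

40.1

The virtual corner opposite S is at (-32.1, -31.4). Since A1 is tangent to CE there, AE ⟂ CE and A1 meets TN tangentially, so AT is at right angles to TN, with radius 7.2, so the center A sits 7.2 in from both sides at A = (-24.9, -24.2). That places the tangent points at E = (-32.1, -24.2) on CE and T = (-24.9, -31.4) on TN. Then |ST| = |T − S| = 40.1.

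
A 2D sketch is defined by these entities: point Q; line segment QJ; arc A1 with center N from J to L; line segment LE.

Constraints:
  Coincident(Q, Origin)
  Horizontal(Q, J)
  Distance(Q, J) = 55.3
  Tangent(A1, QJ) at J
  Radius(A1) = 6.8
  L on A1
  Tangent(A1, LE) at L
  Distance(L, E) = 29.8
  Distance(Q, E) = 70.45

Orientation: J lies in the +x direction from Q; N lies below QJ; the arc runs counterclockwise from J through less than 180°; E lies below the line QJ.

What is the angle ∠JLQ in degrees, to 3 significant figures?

113°

Checks: |NL| = 6.800 ✓; ∠(NL, LE) = 90.00° ✓; |LE| = 29.80 ✓; |QE| = 70.45 ✓.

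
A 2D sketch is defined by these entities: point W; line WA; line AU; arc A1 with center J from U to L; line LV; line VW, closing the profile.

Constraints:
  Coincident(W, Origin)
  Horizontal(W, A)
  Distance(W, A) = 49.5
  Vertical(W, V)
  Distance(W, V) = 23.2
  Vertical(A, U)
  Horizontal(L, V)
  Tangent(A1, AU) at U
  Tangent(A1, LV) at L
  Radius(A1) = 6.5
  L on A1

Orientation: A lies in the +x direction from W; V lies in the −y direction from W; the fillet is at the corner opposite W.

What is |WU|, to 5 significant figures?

52.241

W is at the origin; W and A share the same y with |WA| = 49.5 and A on the +x side, so A = (49.500, 0.0000). W and V share the same x with |WV| = 23.2 and V on the −y side, so V = (0.0000, -23.200). The virtual corner opposite W is at (49.500, -23.200). A1 meets AU tangentially, so JU is at right angles to AU and the tangent condition forces JL to be normal to LV, with radius 6.5, so the center J sits 6.5 in from both sides at J = (43.000, -16.700). That places the tangent points at U = (49.500, -16.700) on AU and L = (43.000, -23.200) on LV. Then |WU| = |U − W| = 52.241.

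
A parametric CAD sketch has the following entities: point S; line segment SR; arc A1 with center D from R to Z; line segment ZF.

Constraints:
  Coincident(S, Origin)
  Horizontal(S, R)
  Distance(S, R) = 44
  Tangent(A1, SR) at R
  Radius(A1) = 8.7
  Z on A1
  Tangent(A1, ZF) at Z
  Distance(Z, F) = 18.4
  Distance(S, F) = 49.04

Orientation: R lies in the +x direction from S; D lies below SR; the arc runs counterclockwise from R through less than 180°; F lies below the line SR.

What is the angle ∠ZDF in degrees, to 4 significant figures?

64.69°

S is at the origin; SR is horizontal with |SR| = 44.0 and R on the +x side, so R = (44.00, 0.000). The tangent condition forces DR to be normal to SR, so D = R + (0, -8.7) = (44.00, -8.700). Since DZ ⟂ ZF (tangency), |DF| = √(8.7² + 18.4²) = 20.35 regardless of where Z sits on A1. So F lies on both circle(S, 49.04) and circle(D, 20.35); the below-SR intersection is F = (39.82, -28.62). Z is the foot of the tangent from F: Z = (35.54, -10.73).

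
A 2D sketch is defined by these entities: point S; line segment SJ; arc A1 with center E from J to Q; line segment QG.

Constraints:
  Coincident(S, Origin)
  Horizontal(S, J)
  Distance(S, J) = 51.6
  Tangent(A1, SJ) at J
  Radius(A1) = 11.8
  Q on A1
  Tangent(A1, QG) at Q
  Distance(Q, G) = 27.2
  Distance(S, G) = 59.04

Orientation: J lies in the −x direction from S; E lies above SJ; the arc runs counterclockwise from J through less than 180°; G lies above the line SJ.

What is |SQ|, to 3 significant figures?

42.0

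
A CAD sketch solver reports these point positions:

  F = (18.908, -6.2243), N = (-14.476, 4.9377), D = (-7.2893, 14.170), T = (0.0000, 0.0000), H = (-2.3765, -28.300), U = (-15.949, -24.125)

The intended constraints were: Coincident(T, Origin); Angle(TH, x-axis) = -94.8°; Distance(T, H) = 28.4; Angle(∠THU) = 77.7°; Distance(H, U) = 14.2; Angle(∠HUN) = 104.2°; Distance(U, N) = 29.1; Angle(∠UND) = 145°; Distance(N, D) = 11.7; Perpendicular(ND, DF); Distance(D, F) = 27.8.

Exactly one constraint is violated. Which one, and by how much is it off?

Distance(D, F) = 27.8 — off by 5.40.

T = (0.00, 0.00) ✓; TH at -94.80° ✓; |TH| = 28.40 ✓; ∠THU = 77.70° ✓; |HU| = 14.20 ✓; ∠HUN = 104.2° ✓; |UN| = 29.10 ✓; ∠UND = 145.0° ✓; |ND| = 11.70 ✓; ∠(ND, DF) = 90.00° ✓; |DF| = 33.20 ✗.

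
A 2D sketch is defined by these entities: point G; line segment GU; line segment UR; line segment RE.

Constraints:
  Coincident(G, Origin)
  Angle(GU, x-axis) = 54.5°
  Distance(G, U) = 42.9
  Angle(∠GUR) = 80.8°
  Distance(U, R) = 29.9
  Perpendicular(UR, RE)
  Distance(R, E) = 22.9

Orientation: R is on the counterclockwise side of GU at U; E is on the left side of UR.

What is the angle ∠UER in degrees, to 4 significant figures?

52.55°

G is at the origin; GU runs at 54.5° with length 42.9, so U = 42.9·(cos 54.5°, sin 54.5°) = (24.91, 34.93). ∠GUR = 80.8°, so UR runs at 54.5° + (180° − 80.8°) = 153.7° from the x-axis; with |UR| = 29.9, R = U + 29.9·(cos 153.7°, sin 153.7°) = (-1.893, 48.17). The perpendicularity gives RE at right angles to UR; with |RE| = 22.9 on the left of UR, E = R + 22.9·(-0.4431, -0.8965) = (-12.04, 27.64). Then cos ∠UER = EU·ER / (|EU||ER|), giving 52.55°.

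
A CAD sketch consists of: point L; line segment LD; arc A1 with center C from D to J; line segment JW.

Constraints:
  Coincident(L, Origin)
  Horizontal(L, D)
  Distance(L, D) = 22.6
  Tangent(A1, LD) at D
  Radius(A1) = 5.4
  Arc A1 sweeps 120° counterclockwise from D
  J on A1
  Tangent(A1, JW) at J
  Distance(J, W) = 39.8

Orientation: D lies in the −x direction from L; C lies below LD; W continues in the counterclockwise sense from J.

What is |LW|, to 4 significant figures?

43.20

L is at the origin; L and D share the same y with |LD| = 22.6 and D on the −x side, so D = (-22.60, 0.000). Since A1 is tangent to LD there, CD ⟂ LD, so C = D + (0, -5.4) = (-22.60, -5.400). On A1, D sits at bearing 90° from C; a 120° counterclockwise sweep puts J at bearing 210°, so J = C + 5.4·(cos 210°, sin 210°) = (-27.28, -8.100). The tangent condition forces CJ to be normal to JW, so JW runs along (−sin 210°, cos 210°); with |JW| = 39.8, W = (-7.377, -42.57). Then |LW| = |W − L| = 43.20.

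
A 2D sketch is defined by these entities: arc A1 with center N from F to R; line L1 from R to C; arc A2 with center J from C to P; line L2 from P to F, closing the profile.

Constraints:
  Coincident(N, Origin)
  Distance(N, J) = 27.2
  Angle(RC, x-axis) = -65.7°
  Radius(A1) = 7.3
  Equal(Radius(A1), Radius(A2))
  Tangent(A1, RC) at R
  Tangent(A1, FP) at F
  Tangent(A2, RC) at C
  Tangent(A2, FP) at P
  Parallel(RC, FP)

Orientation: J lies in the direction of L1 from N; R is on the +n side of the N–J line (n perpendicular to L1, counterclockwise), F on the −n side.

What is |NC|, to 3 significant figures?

28.2

The slot axis is L1's direction at -65.7°, so u = (cos -65.7°, sin -65.7°) = (0.412, -0.911) and n = (−sin -65.7°, cos -65.7°) = (0.911, 0.412). N is at the origin and J lies 27.2 along u from N, so J = 27.2·u = (11.2, -24.8). Tangency of A1 to both parallel lines with radius 7.3 puts R and F at N ± 7.3·n: R = (6.65, 3.00), F = (-6.65, -3.00). Equal radii place C and P the same way about J: C = J + 7.3·n = (17.8, -21.8), P = J − 7.3·n = (4.54, -27.8). Then |NC| = |C − N| = 28.2.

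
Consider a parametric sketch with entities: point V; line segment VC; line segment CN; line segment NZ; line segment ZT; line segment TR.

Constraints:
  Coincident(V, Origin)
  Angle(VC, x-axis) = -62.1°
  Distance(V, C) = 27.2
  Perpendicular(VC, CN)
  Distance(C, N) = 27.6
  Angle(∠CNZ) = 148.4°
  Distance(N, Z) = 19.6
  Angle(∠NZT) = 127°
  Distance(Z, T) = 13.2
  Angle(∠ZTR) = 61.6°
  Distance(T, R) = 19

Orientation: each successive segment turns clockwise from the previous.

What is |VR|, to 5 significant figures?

30.205

∠NZT = 127.0° gives ZT at 123.30° from the x-axis; with |ZT| = 13.2, T = (-38.470, -24.656). ∠ZTR = 61.6° gives TR at 4.9000° from the x-axis; with |TR| = 19.0, R = (-19.540, -23.033). Then |VR| = |R − V| = 30.205.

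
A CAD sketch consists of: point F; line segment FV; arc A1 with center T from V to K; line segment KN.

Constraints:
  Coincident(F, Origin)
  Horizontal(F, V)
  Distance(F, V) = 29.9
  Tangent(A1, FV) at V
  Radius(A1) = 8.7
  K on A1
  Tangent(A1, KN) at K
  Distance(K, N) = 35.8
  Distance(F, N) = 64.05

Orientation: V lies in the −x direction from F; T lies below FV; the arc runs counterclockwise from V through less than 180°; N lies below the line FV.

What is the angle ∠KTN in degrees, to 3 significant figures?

76.3°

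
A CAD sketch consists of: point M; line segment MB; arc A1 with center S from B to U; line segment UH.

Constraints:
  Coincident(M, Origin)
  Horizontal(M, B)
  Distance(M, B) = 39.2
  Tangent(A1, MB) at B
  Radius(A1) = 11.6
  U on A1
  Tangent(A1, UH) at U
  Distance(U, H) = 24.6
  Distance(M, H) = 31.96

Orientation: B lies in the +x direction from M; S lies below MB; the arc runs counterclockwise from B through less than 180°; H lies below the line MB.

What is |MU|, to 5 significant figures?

29.720

M is at the origin; M and B share the same y with |MB| = 39.2 and B on the +x side, so B = (39.200, 0.0000). The tangent condition forces SB to be normal to MB, so S = B + (0, -11.6) = (39.200, -11.600). Since SU ⟂ UH (tangency), |SH| = √(11.6² + 24.6²) = 27.198 regardless of where U sits on A1. So H lies on both circle(M, 31.96) and circle(S, 27.198); the below-MB intersection is H = (16.879, -27.140). U is the foot of the tangent from H: U = (29.145, -5.8159).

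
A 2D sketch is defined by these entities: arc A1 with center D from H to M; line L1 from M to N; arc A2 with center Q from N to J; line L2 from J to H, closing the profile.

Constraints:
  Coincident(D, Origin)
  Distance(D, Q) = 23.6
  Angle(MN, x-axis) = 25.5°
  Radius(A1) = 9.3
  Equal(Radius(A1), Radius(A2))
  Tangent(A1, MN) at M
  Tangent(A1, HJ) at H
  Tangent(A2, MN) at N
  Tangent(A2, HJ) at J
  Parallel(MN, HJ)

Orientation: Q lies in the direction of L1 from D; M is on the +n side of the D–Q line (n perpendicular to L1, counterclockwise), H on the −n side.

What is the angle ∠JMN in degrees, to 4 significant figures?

38.24°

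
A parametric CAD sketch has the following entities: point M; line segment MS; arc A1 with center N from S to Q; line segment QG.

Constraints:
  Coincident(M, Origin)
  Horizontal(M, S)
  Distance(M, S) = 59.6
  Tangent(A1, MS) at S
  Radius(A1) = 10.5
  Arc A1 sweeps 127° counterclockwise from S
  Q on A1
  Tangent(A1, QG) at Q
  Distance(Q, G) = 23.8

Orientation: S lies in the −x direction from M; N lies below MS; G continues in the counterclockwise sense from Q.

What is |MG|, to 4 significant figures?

64.52

M is at the origin; MS is horizontal with |MS| = 59.6 and S on the −x side, so S = (-59.60, 0.000). A1 meets MS tangentially, so NS is at right angles to MS, so N = S + (0, -10.5) = (-59.60, -10.50). On A1, S sits at bearing 90° from N; a 127° counterclockwise sweep puts Q at bearing 217°, so Q = N + 10.5·(cos 217°, sin 217°) = (-67.99, -16.82). A1 meets QG tangentially, so NQ is at right angles to QG, so QG runs along (−sin 217°, cos 217°); with |QG| = 23.8, G = (-53.66, -35.83). Then |MG| = |G − M| = 64.52.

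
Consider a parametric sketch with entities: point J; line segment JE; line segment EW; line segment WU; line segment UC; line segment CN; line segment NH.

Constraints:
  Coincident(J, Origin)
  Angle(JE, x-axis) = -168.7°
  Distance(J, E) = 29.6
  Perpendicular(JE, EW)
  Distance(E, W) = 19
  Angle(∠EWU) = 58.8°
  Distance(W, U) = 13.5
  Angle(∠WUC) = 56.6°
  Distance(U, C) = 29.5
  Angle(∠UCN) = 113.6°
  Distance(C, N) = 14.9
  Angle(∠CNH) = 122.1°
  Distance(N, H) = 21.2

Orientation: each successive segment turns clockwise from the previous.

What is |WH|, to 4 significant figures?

25.59

∠UCN = 113.6° gives CN at 150.3° from the x-axis; with |CN| = 14.9, N = (-56.65, -2.011). ∠CNH = 122.1° gives NH at 92.40° from the x-axis; with |NH| = 21.2, H = (-57.54, 19.17). Then |WH| = |H − W| = 25.59.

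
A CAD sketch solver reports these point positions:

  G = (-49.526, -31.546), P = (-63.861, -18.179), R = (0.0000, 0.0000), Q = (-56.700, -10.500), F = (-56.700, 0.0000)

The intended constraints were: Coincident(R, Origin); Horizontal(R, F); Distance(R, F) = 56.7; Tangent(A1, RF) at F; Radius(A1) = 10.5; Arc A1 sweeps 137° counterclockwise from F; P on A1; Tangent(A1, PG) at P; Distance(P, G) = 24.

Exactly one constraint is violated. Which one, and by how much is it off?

Distance(P, G) = 24 — off by 4.40.

R = (0.00, 0.00) ✓; R.y = 0.00, F.y = 0.00 ✓; |RF| = 56.70 ✓; ∠(QF, FR) = 90.00° ✓; |QF| = 10.50 ✓; bearing(Q→P) − bearing(Q→F) = 137.0° ✓; |QP| = 10.50 ✓; ∠(QP, PG) = 90.00° ✓; |PG| = 19.60 ✗.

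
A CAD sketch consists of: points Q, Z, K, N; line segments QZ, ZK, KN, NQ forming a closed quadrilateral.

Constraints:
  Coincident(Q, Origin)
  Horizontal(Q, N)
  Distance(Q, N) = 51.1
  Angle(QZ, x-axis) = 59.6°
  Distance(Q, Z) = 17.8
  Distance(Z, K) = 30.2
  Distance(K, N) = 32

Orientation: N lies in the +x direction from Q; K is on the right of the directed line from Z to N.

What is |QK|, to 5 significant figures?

24.688

Q is at the origin; Q and N share the same y with |QN| = 51.1 and N in +x, so N = (51.1, 0). QZ runs at 59.6° with |QZ| = 17.8, so Z = (9.0074, 15.353). K is determined by |ZK| = 30.2 and |KN| = 32.0 together: it lies at the intersection of circle(Z, 30.2) and circle(N, 32.0). With |ZN| = 44.805, the foot of the radical line on ZN is 21.153 from Z and the perpendicular offset is √(30.2² − 21.153²) = 21.554. Taking the right-of-ZN solution: K = (21.494, -12.145).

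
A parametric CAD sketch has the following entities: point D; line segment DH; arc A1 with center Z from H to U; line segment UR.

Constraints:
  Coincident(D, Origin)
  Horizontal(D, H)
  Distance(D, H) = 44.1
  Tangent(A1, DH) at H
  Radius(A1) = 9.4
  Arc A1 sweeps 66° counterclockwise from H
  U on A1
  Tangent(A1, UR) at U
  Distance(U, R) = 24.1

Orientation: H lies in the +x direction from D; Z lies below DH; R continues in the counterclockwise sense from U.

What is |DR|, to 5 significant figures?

37.715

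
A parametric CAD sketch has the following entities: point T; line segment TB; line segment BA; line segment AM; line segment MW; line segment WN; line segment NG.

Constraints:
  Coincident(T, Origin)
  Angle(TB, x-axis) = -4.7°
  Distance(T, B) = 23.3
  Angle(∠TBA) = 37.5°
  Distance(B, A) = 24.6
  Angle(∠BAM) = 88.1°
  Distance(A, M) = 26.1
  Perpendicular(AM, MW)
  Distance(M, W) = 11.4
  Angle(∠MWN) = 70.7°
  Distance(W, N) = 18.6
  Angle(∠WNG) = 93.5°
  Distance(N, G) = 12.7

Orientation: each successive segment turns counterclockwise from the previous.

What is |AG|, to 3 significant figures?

13.9

T is at the origin; TB runs at -4.7° with length 23.3, so B = (23.2, -1.91). ∠TBA = 37.5° gives BA at 138° from the x-axis; with |BA| = 24.6, A = (5.00, 14.6). ∠BAM = 88.1° gives AM at -130° from the x-axis; with |AM| = 26.1, M = (-11.9, -5.29). AM ⟂ MW, so MW runs at -40.3°; with |MW| = 11.4, W = (-3.19, -12.7). ∠MWN = 70.7° gives WN at 69.0° from the x-axis; with |WN| = 18.6, N = (3.48, 4.70). ∠WNG = 93.5° gives NG at 156° from the x-axis; with |NG| = 12.7, G = (-8.08, 9.97). Then |AG| = |G − A| = 13.9.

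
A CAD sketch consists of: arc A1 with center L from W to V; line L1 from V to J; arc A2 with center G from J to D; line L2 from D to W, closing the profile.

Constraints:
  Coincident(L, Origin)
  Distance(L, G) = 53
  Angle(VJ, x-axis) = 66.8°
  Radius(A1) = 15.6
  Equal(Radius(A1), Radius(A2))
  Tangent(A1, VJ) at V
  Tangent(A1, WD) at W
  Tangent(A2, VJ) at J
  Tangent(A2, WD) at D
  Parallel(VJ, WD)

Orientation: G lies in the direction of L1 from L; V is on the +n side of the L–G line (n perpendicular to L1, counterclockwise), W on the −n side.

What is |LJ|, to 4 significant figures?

55.25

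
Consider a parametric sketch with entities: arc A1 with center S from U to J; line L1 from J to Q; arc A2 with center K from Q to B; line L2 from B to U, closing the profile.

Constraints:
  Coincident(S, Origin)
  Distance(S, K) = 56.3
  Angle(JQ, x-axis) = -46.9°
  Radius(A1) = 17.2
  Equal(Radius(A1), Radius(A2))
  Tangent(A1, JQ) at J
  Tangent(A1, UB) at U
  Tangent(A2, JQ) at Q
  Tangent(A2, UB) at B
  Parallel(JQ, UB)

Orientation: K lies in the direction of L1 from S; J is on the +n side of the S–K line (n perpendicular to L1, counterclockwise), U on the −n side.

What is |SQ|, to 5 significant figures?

58.869

The slot axis is L1's direction at -46.9°, so u = (cos -46.9°, sin -46.9°) = (0.68327, -0.73016) and n = (−sin -46.9°, cos -46.9°) = (0.73016, 0.68327). S is at the origin and K lies 56.3 along u from S, so K = 56.3·u = (38.468, -41.108). Tangency of A1 to both parallel lines with radius 17.2 puts J and U at S ± 17.2·n: J = (12.559, 11.752), U = (-12.559, -11.752). Equal radii place Q and B the same way about K: Q = K + 17.2·n = (51.027, -29.356), B = K − 17.2·n = (25.910, -52.860). Then |SQ| = |Q − S| = 58.869.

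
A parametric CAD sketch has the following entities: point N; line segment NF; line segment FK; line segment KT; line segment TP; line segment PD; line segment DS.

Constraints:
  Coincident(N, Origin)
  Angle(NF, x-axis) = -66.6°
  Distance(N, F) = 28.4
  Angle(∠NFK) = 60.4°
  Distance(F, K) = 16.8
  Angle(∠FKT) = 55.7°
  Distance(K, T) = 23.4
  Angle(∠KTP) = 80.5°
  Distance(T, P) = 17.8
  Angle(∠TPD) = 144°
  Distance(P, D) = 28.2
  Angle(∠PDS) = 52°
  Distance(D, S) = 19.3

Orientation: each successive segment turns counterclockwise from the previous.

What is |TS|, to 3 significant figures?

31.1

N is at the origin; NF runs at -66.6° with length 28.4, so F = (11.3, -26.1). ∠NFK = 60.4° gives FK at 53.0° from the x-axis; with |FK| = 16.8, K = (21.4, -12.6). ∠FKT = 55.7° gives KT at 177° from the x-axis; with |KT| = 23.4, T = (-1.98, -11.5). ∠KTP = 80.5° gives TP at -83.2° from the x-axis; with |TP| = 17.8, P = (0.123, -29.2). ∠TPD = 144.0° gives PD at -47.2° from the x-axis; with |PD| = 28.2, D = (19.3, -49.9). ∠PDS = 52.0° gives DS at 80.8° from the x-axis; with |DS| = 19.3, S = (22.4, -30.9). Then |TS| = |S − T| = 31.1.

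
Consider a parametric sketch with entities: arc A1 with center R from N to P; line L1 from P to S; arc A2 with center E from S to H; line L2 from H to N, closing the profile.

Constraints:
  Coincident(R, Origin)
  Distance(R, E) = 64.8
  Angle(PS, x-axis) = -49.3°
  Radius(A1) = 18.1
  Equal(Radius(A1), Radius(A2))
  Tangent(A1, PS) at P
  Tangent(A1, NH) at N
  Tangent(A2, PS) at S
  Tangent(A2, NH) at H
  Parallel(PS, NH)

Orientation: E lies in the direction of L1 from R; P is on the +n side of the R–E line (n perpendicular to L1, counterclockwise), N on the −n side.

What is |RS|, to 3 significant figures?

67.3

Tangency of A1 to both parallel lines with radius 18.1 puts P and N at R ± 18.1·n: P = (13.7, 11.8), N = (-13.7, -11.8). Equal radii place S and H the same way about E: S = E + 18.1·n = (56.0, -37.3), H = E − 18.1·n = (28.5, -60.9). Then |RS| = |S − R| = 67.3.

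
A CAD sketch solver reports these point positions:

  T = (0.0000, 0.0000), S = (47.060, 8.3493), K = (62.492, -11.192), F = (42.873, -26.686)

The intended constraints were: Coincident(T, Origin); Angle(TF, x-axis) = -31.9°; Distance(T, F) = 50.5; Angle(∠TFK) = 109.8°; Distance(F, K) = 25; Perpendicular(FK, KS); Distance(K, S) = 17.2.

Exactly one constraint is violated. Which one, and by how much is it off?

Distance(K, S) = 17.2 — off by 7.70.

T = (0.00, 0.00) ✓; TF at -31.90° ✓; |TF| = 50.50 ✓; ∠TFK = 109.8° ✓; |FK| = 25.00 ✓; ∠(FK, KS) = 90.00° ✓; |KS| = 24.90 ✗.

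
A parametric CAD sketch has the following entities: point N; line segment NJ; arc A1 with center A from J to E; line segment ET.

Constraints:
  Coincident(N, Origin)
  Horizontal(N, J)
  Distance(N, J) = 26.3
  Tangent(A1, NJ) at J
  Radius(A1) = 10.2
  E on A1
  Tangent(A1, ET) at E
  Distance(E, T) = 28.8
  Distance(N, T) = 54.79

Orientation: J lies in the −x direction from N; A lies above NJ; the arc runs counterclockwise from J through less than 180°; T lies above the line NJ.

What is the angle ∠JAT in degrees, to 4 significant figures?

153.6°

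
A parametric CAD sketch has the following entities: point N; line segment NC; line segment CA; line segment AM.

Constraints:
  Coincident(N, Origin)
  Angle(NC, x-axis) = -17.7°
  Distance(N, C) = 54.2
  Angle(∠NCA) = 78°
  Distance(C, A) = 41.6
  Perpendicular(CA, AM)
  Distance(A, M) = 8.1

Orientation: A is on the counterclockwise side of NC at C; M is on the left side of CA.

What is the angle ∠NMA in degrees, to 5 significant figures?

145.97°

N is at the origin; NC runs at -17.7° with length 54.2, so C = 54.2·(cos -17.7°, sin -17.7°) = (51.634, -16.479). ∠NCA = 78.0°, so CA runs at -17.7° + (180° − 78.0°) = 84.300° from the x-axis; with |CA| = 41.6, A = C + 41.6·(cos 84.300°, sin 84.300°) = (55.766, 24.916). The perpendicularity gives AM at right angles to CA; with |AM| = 8.1 on the left of CA, M = A + 8.1·(-0.99506, 0.099320) = (47.706, 25.720). Then cos ∠NMA = MN·MA / (|MN||MA|), giving 145.97°.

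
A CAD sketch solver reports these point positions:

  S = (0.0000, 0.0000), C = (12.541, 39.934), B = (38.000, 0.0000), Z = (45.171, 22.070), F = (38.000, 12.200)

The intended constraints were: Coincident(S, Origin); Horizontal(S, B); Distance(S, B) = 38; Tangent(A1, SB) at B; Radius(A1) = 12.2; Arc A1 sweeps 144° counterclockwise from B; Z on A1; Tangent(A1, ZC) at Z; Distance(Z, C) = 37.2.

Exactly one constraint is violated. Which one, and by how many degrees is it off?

Tangent(A1, ZC) at Z — off by 7.30°.

S = (0.00, 0.00) ✓; S.y = 0.00, B.y = 0.00 ✓; |SB| = 38.00 ✓; ∠(FB, BS) = 90.00° ✓; |FB| = 12.20 ✓; bearing(F→Z) − bearing(F→B) = 144.0° ✓; |FZ| = 12.20 ✓; ∠(FZ, ZC) = 82.70° ✗; |ZC| = 37.20 ✓.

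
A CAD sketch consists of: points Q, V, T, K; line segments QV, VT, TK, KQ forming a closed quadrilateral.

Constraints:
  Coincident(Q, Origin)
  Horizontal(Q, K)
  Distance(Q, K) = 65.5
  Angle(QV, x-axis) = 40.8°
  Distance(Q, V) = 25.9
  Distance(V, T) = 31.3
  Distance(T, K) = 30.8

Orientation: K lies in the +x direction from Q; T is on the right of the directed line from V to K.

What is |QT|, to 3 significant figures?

37.5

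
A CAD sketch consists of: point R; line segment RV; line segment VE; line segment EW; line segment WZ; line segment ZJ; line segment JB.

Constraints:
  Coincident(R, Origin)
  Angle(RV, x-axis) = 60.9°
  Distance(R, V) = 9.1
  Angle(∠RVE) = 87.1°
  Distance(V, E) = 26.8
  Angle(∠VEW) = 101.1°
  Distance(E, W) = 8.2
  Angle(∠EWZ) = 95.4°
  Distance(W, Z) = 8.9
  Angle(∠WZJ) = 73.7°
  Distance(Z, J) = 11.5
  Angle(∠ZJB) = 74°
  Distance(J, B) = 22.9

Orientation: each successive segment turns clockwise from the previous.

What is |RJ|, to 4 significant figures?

21.78

R is at the origin; RV runs at 60.9° with length 9.1, so V = (4.426, 7.951). ∠RVE = 87.1° gives VE at -32.00° from the x-axis; with |VE| = 26.8, E = (27.15, -6.251). ∠VEW = 101.1° gives EW at -110.9° from the x-axis; with |EW| = 8.2, W = (24.23, -13.91). ∠EWZ = 95.4° gives WZ at 164.5° from the x-axis; with |WZ| = 8.9, Z = (15.65, -11.53). ∠WZJ = 73.7° gives ZJ at 58.20° from the x-axis; with |ZJ| = 11.5, J = (21.71, -1.759). Then |RJ| = |J − R| = 21.78.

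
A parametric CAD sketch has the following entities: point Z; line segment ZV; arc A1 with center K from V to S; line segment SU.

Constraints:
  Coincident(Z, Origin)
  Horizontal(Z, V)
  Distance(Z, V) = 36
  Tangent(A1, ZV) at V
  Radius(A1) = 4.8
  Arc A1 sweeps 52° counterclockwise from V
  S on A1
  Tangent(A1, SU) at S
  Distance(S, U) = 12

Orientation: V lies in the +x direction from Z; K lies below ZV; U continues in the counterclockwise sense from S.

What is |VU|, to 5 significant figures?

15.890

Z is at the origin; ZV is horizontal with |ZV| = 36.0 and V on the +x side, so V = (36.000, 0.0000). Tangency of A1 to ZV means the radius KV is perpendicular to ZV, so K = V + (0, -4.8) = (36.000, -4.8000). On A1, V sits at bearing 90° from K; a 52° counterclockwise sweep puts S at bearing 142°, so S = K + 4.8·(cos 142°, sin 142°) = (32.218, -1.8448). Since A1 is tangent to SU there, KS ⟂ SU, so SU runs along (−sin 142°, cos 142°); with |SU| = 12.0, U = (24.830, -11.301). Then |VU| = |U − V| = 15.890.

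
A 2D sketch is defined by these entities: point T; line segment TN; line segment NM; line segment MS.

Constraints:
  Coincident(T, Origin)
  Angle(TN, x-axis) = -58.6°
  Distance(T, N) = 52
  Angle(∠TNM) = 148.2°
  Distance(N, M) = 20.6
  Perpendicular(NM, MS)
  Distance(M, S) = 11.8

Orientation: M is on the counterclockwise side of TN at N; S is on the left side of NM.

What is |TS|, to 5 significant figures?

66.646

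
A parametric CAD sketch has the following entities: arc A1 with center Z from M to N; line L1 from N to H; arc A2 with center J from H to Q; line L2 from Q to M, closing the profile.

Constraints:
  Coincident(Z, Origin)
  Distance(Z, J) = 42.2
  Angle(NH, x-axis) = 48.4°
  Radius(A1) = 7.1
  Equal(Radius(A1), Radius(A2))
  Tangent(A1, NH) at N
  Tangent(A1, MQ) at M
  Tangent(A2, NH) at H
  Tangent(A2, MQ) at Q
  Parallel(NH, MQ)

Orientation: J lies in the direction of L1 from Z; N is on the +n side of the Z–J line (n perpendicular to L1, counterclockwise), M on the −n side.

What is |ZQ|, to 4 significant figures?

42.79

The slot axis is L1's direction at 48.4°, so u = (cos 48.4°, sin 48.4°) = (0.6639, 0.7478) and n = (−sin 48.4°, cos 48.4°) = (-0.7478, 0.6639). Z is at the origin and J lies 42.2 along u from Z, so J = 42.2·u = (28.02, 31.56). Tangency of A1 to both parallel lines with radius 7.1 puts N and M at Z ± 7.1·n: N = (-5.309, 4.714), M = (5.309, -4.714). Equal radii place H and Q the same way about J: H = J + 7.1·n = (22.71, 36.27), Q = J − 7.1·n = (33.33, 26.84). Then |ZQ| = |Q − Z| = 42.79.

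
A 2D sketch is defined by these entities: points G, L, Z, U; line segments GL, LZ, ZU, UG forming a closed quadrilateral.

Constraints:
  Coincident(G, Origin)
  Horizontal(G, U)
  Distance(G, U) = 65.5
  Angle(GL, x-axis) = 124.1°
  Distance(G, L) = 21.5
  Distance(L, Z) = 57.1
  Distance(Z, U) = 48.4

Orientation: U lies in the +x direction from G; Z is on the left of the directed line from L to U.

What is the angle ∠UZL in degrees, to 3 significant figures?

97.6°

Checks: |LZ| = 57.10 ✓; |ZU| = 48.40 ✓.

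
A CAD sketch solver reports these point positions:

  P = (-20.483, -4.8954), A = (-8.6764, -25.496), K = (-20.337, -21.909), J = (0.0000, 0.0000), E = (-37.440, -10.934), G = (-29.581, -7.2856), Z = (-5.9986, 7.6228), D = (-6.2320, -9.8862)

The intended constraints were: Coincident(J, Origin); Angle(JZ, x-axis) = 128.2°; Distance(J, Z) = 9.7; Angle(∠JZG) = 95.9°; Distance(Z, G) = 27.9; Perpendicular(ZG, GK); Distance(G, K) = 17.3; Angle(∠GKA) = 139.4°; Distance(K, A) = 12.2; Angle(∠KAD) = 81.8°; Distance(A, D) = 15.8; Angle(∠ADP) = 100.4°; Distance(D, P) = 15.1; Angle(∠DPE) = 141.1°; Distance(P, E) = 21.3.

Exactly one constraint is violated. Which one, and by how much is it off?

Distance(P, E) = 21.3 — off by 3.30.

J = (0.00, 0.00) ✓; JZ at 128.2° ✓; |JZ| = 9.700 ✓; ∠JZG = 95.90° ✓; |ZG| = 27.90 ✓; ∠(ZG, GK) = 90.00° ✓; |GK| = 17.30 ✓; ∠GKA = 139.4° ✓; |KA| = 12.20 ✓; ∠KAD = 81.80° ✓; |AD| = 15.80 ✓; ∠ADP = 100.4° ✓; |DP| = 15.10 ✓; ∠DPE = 141.1° ✓; |PE| = 18.00 ✗.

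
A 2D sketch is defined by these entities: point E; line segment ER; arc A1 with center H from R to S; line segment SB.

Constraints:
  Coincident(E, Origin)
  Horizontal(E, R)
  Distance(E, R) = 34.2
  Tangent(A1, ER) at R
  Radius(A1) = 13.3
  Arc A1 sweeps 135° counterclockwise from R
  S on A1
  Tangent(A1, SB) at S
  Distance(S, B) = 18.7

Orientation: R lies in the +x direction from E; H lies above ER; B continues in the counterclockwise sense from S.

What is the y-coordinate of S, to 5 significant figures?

22.705

The tangent condition forces HR to be normal to ER, so H = R + (0, 13.3) = (34.200, 13.300). On A1, R sits at bearing -90° from H; a 135° counterclockwise sweep puts S at bearing 45°, so S = H + 13.3·(cos 45°, sin 45°) = (43.605, 22.705). So S.y = 22.705.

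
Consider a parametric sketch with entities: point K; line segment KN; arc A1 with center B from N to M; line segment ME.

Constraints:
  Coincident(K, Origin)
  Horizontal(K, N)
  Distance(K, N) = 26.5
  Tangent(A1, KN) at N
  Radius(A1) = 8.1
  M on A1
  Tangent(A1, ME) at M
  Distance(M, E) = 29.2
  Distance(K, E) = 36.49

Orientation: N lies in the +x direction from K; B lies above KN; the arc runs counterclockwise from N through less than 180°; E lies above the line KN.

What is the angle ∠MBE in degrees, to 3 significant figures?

74.5°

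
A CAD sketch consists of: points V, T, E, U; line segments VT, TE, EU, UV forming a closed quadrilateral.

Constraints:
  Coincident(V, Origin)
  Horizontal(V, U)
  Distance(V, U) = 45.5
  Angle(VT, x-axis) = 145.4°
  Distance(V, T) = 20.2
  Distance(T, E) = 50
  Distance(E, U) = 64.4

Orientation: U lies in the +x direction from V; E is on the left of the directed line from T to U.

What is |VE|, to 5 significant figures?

54.692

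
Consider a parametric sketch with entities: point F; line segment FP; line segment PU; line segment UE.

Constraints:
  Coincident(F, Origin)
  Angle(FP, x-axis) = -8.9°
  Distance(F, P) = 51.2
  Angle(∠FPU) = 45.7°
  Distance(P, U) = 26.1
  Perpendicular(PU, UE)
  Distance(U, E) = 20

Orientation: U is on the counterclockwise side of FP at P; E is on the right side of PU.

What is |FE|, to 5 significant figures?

57.461

∠FPU = 45.7°, so PU runs at -8.9° + (180° − 45.7°) = 125.40° from the x-axis; with |PU| = 26.1, U = P + 26.1·(cos 125.40°, sin 125.40°) = (35.464, 13.354). PU ⟂ UE; with |UE| = 20.0 on the right of PU, E = U + 20.0·(0.81513, 0.57928) = (51.767, 24.939). Then |FE| = |E − F| = 57.461.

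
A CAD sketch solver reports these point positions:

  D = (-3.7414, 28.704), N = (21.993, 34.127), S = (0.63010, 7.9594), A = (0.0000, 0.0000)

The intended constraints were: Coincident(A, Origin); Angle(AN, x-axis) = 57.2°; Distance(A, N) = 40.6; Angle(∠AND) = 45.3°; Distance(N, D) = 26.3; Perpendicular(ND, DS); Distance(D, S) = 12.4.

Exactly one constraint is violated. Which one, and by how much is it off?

Distance(D, S) = 12.4 — off by 8.80.

A = (0.00, 0.00) ✓; AN at 57.20° ✓; |AN| = 40.60 ✓; ∠AND = 45.30° ✓; |ND| = 26.30 ✓; ∠(ND, DS) = 90.00° ✓; |DS| = 21.20 ✗.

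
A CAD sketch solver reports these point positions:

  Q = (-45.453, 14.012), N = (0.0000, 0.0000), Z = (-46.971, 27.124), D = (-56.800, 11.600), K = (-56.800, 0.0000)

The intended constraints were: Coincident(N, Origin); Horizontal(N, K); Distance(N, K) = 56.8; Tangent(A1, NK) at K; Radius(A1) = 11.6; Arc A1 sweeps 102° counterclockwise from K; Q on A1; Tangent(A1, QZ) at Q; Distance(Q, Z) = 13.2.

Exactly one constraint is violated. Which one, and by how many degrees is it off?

Tangent(A1, QZ) at Q — off by 5.40°.

N = (0.00, 0.00) ✓; N.y = 0.00, K.y = 0.00 ✓; |NK| = 56.80 ✓; ∠(DK, KN) = 90.00° ✓; |DK| = 11.60 ✓; bearing(D→Q) − bearing(D→K) = 102.0° ✓; |DQ| = 11.60 ✓; ∠(DQ, QZ) = 95.40° ✗; |QZ| = 13.20 ✓.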